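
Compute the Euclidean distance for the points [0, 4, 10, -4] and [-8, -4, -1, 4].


d = sqrt(sum of squared differences). (0--8)^2=64, (4--4)^2=64, (10--1)^2=121, (-4-4)^2=64. Sum = 313.

sqrt(313)


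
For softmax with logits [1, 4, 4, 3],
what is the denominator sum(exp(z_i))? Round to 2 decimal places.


Denom = e^1=2.7183 + e^4=54.5982 + e^4=54.5982 + e^3=20.0855. Sum = 132.0002, which rounds to 132.00.

132.00


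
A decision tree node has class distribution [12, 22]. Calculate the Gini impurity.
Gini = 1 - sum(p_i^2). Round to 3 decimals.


Total = 34. Proportions: 12/34, 22/34. sum(p_i^2) = 0.5433. Gini = 1 - 0.5433 = 0.4567, which rounds to 0.457.

0.457


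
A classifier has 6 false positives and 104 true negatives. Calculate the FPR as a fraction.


FPR = FP / (FP + TN) = 6 / 110 = 3/55.

3/55


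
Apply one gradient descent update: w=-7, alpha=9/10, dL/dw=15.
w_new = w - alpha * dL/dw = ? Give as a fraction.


w_new = -7 - 9/10 * 15 = -7 - 27/2 = -41/2.

-41/2


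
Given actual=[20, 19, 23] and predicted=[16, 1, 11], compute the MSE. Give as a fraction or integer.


MSE = (1/3) * ((20-16)^2=16 + (19-1)^2=324 + (23-11)^2=144). Sum = 484. MSE = 484/3.

484/3


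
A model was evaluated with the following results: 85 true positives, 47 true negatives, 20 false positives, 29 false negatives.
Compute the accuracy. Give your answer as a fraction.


Accuracy = (TP + TN) / (TP + TN + FP + FN) = (85 + 47) / 181 = 132/181.

132/181


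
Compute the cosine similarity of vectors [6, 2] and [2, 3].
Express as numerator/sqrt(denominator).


dot = 18. |a|^2 = 40, |b|^2 = 13. cos = 18/sqrt(520).

18/sqrt(520)


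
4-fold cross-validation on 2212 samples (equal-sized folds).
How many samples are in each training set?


Each validation fold has 2212/4 = 553 samples. Training set = 2212 - 553 = 1659.

1659


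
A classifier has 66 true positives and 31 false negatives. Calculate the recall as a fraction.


Recall = TP / (TP + FN) = 66 / 97 = 66/97.

66/97


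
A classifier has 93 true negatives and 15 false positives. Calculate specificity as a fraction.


Specificity = TN / (TN + FP) = 93 / 108 = 31/36.

31/36


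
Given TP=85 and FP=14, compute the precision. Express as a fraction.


Precision = TP / (TP + FP) = 85 / 99 = 85/99.

85/99


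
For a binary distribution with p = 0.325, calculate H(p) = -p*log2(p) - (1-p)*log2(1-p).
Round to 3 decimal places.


H = -0.325*log2(0.325) - 0.675*log2(0.675) = 0.910.

0.910


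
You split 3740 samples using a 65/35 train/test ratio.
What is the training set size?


Test set = 3740 * 35% = 1309. Training set = 3740 - 1309 = 2431.

2431


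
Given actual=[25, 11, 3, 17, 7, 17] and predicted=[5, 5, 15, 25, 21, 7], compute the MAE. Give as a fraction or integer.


MAE = (1/6) * (|25-5|=20 + |11-5|=6 + |3-15|=12 + |17-25|=8 + |7-21|=14 + |17-7|=10). Sum = 70. MAE = 35/3.

35/3


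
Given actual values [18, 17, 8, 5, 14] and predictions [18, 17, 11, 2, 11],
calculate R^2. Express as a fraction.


Mean(y) = 62/5. SS_res = 27. SS_tot = 646/5. R^2 = 1 - 27/(646/5) = 511/646.

511/646


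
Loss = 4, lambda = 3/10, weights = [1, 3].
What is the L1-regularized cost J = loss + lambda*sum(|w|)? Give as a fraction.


L1 norm = sum(|w|) = 4. J = 4 + 3/10 * 4 = 26/5.

26/5


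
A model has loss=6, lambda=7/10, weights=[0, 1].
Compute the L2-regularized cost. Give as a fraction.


L2 sq norm = sum(w^2) = 1. J = 6 + 7/10 * 1 = 67/10.

67/10


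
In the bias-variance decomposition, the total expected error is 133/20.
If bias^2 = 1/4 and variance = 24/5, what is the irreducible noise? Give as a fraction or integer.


Total error = bias^2 + variance + irreducible noise. So irreducible noise = 133/20 - 1/4 - 24/5 = 8/5.

8/5


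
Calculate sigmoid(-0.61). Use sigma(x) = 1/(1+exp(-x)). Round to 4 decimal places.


sigma(-0.61) = 1/(1+e^(0.61)) = 1/(1+1.840431) = 1/2.840431 = 0.3521.

0.3521


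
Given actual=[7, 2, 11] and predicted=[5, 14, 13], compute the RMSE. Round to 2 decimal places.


MSE = 50.6667. RMSE = sqrt(50.6667) = 7.12.

7.12


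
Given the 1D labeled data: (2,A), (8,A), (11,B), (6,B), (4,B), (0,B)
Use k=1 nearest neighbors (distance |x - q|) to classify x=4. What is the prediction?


Distances: |2-4|=2, |8-4|=4, |11-4|=7, |6-4|=2, |4-4|=0, |0-4|=4. 1 nearest: (4,B). Counts: {'B': 1}. Majority class: B.

B


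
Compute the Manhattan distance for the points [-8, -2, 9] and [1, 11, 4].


d = sum of absolute differences: |-8-1|=9 + |-2-11|=13 + |9-4|=5 = 27.

27


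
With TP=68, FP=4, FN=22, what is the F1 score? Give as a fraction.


Precision = 68/72 = 17/18. Recall = 68/90 = 34/45. F1 = 2*P*R/(P+R) = 68/81.

68/81


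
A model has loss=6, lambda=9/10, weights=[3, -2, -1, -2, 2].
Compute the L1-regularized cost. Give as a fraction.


L1 norm = sum(|w|) = 10. J = 6 + 9/10 * 10 = 15.

15


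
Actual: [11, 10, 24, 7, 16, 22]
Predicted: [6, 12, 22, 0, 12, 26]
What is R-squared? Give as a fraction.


Mean(y) = 15. SS_res = 114. SS_tot = 236. R^2 = 1 - 114/(236) = 61/118.

61/118


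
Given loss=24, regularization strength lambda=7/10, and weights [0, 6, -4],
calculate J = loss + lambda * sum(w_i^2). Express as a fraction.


L2 sq norm = sum(w^2) = 52. J = 24 + 7/10 * 52 = 302/5.

302/5


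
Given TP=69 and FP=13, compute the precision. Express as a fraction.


Precision = TP / (TP + FP) = 69 / 82 = 69/82.

69/82


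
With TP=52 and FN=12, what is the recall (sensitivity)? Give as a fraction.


Recall = TP / (TP + FN) = 52 / 64 = 13/16.

13/16


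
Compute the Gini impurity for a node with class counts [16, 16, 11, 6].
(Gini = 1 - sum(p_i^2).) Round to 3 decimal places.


Total = 49. Proportions: 16/49, 16/49, 11/49, 6/49. sum(p_i^2) = 0.2786. Gini = 1 - 0.2786 = 0.7214, which rounds to 0.721.

0.721


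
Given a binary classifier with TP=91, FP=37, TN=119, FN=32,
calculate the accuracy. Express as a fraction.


Accuracy = (TP + TN) / (TP + TN + FP + FN) = (91 + 119) / 279 = 70/93.

70/93


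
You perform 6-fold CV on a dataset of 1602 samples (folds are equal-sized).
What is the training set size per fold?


Each validation fold has 1602/6 = 267 samples. Training set = 1602 - 267 = 1335.

1335


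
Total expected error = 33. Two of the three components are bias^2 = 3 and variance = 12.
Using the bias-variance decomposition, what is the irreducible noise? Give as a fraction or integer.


Total error = bias^2 + variance + irreducible noise. So irreducible noise = 33 - 3 - 12 = 18.

18


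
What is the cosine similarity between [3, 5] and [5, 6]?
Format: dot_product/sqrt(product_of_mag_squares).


dot = 45. |a|^2 = 34, |b|^2 = 61. cos = 45/sqrt(2074).

45/sqrt(2074)


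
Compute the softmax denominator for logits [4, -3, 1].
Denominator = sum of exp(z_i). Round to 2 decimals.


Denom = e^4=54.5982 + e^-3=0.0498 + e^1=2.7183. Sum = 57.3663, which rounds to 57.37.

57.37


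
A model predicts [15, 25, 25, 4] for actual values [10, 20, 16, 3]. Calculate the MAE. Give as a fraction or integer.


MAE = (1/4) * (|10-15|=5 + |20-25|=5 + |16-25|=9 + |3-4|=1). Sum = 20. MAE = 5.

5


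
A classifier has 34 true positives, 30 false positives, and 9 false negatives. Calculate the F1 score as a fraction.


Precision = 34/64 = 17/32. Recall = 34/43 = 34/43. F1 = 2*P*R/(P+R) = 68/107.

68/107


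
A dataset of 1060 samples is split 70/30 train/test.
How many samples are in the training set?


Test set = 1060 * 30% = 318. Training set = 1060 - 318 = 742.

742


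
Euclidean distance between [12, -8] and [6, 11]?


d = sqrt(sum of squared differences). (12-6)^2=36, (-8-11)^2=361. Sum = 397.

sqrt(397)


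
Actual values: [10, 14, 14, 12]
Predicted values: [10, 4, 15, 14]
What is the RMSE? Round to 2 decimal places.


MSE = 26.2500. RMSE = sqrt(26.2500) = 5.12.

5.12


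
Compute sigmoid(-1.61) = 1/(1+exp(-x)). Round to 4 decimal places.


sigma(-1.61) = 1/(1+e^(1.61)) = 1/(1+5.002811) = 1/6.002811 = 0.1666.

0.1666


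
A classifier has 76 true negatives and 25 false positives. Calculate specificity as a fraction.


Specificity = TN / (TN + FP) = 76 / 101 = 76/101.

76/101


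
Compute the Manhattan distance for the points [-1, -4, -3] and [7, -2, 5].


d = sum of absolute differences: |-1-7|=8 + |-4--2|=2 + |-3-5|=8 = 18.

18


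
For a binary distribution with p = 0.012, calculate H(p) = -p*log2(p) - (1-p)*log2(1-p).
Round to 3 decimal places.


H = -0.012*log2(0.012) - 0.988*log2(0.988) = 0.094.

0.094


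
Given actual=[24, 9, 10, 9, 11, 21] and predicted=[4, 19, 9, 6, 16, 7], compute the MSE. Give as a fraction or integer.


MSE = (1/6) * ((24-4)^2=400 + (9-19)^2=100 + (10-9)^2=1 + (9-6)^2=9 + (11-16)^2=25 + (21-7)^2=196). Sum = 731. MSE = 731/6.

731/6


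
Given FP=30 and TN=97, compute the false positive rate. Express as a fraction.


FPR = FP / (FP + TN) = 30 / 127 = 30/127.

30/127


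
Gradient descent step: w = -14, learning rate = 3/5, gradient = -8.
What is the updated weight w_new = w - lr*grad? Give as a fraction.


w_new = -14 - 3/5 * -8 = -14 - -24/5 = -46/5.

-46/5


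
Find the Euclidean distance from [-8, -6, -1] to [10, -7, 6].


d = sqrt(sum of squared differences). (-8-10)^2=324, (-6--7)^2=1, (-1-6)^2=49. Sum = 374.

sqrt(374)


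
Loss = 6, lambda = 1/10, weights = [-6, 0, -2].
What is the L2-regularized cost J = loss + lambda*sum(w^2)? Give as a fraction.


L2 sq norm = sum(w^2) = 40. J = 6 + 1/10 * 40 = 10.

10


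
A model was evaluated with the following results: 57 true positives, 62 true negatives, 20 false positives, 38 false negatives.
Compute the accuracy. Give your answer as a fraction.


Accuracy = (TP + TN) / (TP + TN + FP + FN) = (57 + 62) / 177 = 119/177.

119/177


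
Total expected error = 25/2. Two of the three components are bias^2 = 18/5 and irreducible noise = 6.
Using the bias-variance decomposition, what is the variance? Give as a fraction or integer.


Total error = bias^2 + variance + irreducible noise. So variance = 25/2 - 18/5 - 6 = 29/10.

29/10


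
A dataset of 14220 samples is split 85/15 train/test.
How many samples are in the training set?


Test set = 14220 * 15% = 2133. Training set = 14220 - 2133 = 12087.

12087


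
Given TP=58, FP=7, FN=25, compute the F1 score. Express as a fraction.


Precision = 58/65 = 58/65. Recall = 58/83 = 58/83. F1 = 2*P*R/(P+R) = 29/37.

29/37


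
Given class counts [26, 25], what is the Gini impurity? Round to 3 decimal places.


Total = 51. Proportions: 26/51, 25/51. sum(p_i^2) = 0.5002. Gini = 1 - 0.5002 = 0.4998, which rounds to 0.500.

0.500


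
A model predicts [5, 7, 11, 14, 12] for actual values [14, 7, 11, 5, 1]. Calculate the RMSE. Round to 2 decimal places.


MSE = 56.6000. RMSE = sqrt(56.6000) = 7.52.

7.52


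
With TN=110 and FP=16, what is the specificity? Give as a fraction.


Specificity = TN / (TN + FP) = 110 / 126 = 55/63.

55/63


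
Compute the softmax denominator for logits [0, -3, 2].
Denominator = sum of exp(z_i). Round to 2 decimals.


Denom = e^0=1.0000 + e^-3=0.0498 + e^2=7.3891. Sum = 8.4389, which rounds to 8.44.

8.44


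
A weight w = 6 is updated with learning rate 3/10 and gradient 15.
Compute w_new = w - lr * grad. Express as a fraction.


w_new = 6 - 3/10 * 15 = 6 - 9/2 = 3/2.

3/2


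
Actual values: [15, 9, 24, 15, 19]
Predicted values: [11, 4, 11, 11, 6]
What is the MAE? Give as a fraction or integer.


MAE = (1/5) * (|15-11|=4 + |9-4|=5 + |24-11|=13 + |15-11|=4 + |19-6|=13). Sum = 39. MAE = 39/5.

39/5


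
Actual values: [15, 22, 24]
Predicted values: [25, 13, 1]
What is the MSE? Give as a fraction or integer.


MSE = (1/3) * ((15-25)^2=100 + (22-13)^2=81 + (24-1)^2=529). Sum = 710. MSE = 710/3.

710/3


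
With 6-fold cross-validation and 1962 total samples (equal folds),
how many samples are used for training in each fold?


Each validation fold has 1962/6 = 327 samples. Training set = 1962 - 327 = 1635.

1635


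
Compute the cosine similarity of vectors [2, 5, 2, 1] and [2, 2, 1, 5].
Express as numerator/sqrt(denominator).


dot = 21. |a|^2 = 34, |b|^2 = 34. cos = 21/sqrt(1156).

21/sqrt(1156)


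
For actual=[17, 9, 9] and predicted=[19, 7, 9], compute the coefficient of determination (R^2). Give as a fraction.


Mean(y) = 35/3. SS_res = 8. SS_tot = 128/3. R^2 = 1 - 8/(128/3) = 13/16.

13/16


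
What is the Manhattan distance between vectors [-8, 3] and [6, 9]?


d = sum of absolute differences: |-8-6|=14 + |3-9|=6 = 20.

20


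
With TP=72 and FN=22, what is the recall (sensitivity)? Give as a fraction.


Recall = TP / (TP + FN) = 72 / 94 = 36/47.

36/47


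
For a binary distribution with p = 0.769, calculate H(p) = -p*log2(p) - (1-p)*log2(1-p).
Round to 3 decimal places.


H = -0.769*log2(0.769) - 0.231*log2(0.231) = 0.780.

0.780


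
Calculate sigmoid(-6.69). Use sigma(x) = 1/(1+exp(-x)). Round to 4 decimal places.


sigma(-6.69) = 1/(1+e^(6.69)) = 1/(1+804.322252) = 1/805.322252 = 0.0012.

0.0012


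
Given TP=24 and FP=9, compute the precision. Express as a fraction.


Precision = TP / (TP + FP) = 24 / 33 = 8/11.

8/11


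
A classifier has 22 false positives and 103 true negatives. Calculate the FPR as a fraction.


FPR = FP / (FP + TN) = 22 / 125 = 22/125.

22/125


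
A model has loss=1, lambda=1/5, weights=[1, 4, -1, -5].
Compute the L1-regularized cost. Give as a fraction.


L1 norm = sum(|w|) = 11. J = 1 + 1/5 * 11 = 16/5.

16/5


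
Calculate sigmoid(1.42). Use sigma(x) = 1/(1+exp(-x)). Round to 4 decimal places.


sigma(1.42) = 1/(1+e^(-1.42)) = 1/(1+0.241714) = 1/1.241714 = 0.8053.

0.8053


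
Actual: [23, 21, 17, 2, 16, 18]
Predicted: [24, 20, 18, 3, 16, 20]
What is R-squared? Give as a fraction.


Mean(y) = 97/6. SS_res = 8. SS_tot = 1649/6. R^2 = 1 - 8/(1649/6) = 1601/1649.

1601/1649


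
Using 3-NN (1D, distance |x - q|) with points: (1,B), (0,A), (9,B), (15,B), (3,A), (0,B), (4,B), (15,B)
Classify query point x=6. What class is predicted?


Distances: |1-6|=5, |0-6|=6, |9-6|=3, |15-6|=9, |3-6|=3, |0-6|=6, |4-6|=2, |15-6|=9. 3 nearest: (4,B), (3,A), (9,B). Counts: {'B': 2, 'A': 1}. Majority class: B.

B


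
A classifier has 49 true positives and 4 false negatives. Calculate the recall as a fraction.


Recall = TP / (TP + FN) = 49 / 53 = 49/53.

49/53


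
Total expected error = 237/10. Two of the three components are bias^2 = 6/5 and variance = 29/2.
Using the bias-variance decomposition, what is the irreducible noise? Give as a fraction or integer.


Total error = bias^2 + variance + irreducible noise. So irreducible noise = 237/10 - 6/5 - 29/2 = 8.

8


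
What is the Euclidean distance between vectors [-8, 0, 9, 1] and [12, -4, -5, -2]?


d = sqrt(sum of squared differences). (-8-12)^2=400, (0--4)^2=16, (9--5)^2=196, (1--2)^2=9. Sum = 621.

sqrt(621)


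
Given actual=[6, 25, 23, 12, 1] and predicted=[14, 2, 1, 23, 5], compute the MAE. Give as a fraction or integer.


MAE = (1/5) * (|6-14|=8 + |25-2|=23 + |23-1|=22 + |12-23|=11 + |1-5|=4). Sum = 68. MAE = 68/5.

68/5


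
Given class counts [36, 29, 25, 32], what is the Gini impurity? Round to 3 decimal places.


Total = 122. Proportions: 36/122, 29/122, 25/122, 32/122. sum(p_i^2) = 0.2544. Gini = 1 - 0.2544 = 0.7456, which rounds to 0.746.

0.746


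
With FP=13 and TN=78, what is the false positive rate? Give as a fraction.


FPR = FP / (FP + TN) = 13 / 91 = 1/7.

1/7


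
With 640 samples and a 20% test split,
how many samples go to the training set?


Test set = 640 * 20% = 128. Training set = 640 - 128 = 512.

512


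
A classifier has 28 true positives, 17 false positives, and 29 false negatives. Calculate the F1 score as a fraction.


Precision = 28/45 = 28/45. Recall = 28/57 = 28/57. F1 = 2*P*R/(P+R) = 28/51.

28/51


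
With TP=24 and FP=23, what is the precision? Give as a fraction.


Precision = TP / (TP + FP) = 24 / 47 = 24/47.

24/47


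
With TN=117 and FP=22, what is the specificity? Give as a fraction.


Specificity = TN / (TN + FP) = 117 / 139 = 117/139.

117/139


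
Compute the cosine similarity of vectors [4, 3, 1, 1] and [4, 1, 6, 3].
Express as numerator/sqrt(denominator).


dot = 28. |a|^2 = 27, |b|^2 = 62. cos = 28/sqrt(1674).

28/sqrt(1674)


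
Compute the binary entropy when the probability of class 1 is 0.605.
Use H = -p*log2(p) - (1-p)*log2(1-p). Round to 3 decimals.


H = -0.605*log2(0.605) - 0.395*log2(0.395) = 0.968.

0.968


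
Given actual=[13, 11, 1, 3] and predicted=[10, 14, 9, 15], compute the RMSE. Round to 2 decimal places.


MSE = 56.5000. RMSE = sqrt(56.5000) = 7.52.

7.52


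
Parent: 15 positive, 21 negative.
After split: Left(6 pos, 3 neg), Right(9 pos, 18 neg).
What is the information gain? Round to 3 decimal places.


H(parent) = 0.9799. H(left) = 0.9183, H(right) = 0.9183. Weighted = (9/36)*0.9183 + (27/36)*0.9183 = 0.9183. IG = 0.9799 - 0.9183 = 0.0616, which rounds to 0.062.

0.062


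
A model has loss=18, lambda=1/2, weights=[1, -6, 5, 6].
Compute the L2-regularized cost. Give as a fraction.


L2 sq norm = sum(w^2) = 98. J = 18 + 1/2 * 98 = 67.

67


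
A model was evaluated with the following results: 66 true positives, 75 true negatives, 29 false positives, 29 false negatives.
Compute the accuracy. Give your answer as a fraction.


Accuracy = (TP + TN) / (TP + TN + FP + FN) = (66 + 75) / 199 = 141/199.

141/199


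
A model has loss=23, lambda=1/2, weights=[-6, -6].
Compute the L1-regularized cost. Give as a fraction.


L1 norm = sum(|w|) = 12. J = 23 + 1/2 * 12 = 29.

29


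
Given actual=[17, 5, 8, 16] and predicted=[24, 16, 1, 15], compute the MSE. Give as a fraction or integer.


MSE = (1/4) * ((17-24)^2=49 + (5-16)^2=121 + (8-1)^2=49 + (16-15)^2=1). Sum = 220. MSE = 55.

55


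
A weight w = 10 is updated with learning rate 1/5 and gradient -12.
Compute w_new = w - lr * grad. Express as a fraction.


w_new = 10 - 1/5 * -12 = 10 - -12/5 = 62/5.

62/5


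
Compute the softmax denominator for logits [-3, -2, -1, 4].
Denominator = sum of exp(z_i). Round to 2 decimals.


Denom = e^-3=0.0498 + e^-2=0.1353 + e^-1=0.3679 + e^4=54.5982. Sum = 55.1512, which rounds to 55.15.

55.15


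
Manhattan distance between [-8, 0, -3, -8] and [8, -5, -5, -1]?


d = sum of absolute differences: |-8-8|=16 + |0--5|=5 + |-3--5|=2 + |-8--1|=7 = 30.

30


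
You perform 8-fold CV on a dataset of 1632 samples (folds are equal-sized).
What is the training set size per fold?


Each validation fold has 1632/8 = 204 samples. Training set = 1632 - 204 = 1428.

1428


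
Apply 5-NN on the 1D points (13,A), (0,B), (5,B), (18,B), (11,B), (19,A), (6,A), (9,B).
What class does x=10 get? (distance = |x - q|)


Distances: |13-10|=3, |0-10|=10, |5-10|=5, |18-10|=8, |11-10|=1, |19-10|=9, |6-10|=4, |9-10|=1. 5 nearest: (11,B), (9,B), (13,A), (6,A), (5,B). Counts: {'B': 3, 'A': 2}. Majority class: B.

B


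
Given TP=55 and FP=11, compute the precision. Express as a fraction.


Precision = TP / (TP + FP) = 55 / 66 = 5/6.

5/6


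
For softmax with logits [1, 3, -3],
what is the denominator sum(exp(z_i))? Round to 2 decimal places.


Denom = e^1=2.7183 + e^3=20.0855 + e^-3=0.0498. Sum = 22.8536, which rounds to 22.85.

22.85


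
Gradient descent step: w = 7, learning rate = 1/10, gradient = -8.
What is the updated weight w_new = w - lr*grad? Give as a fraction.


w_new = 7 - 1/10 * -8 = 7 - -4/5 = 39/5.

39/5


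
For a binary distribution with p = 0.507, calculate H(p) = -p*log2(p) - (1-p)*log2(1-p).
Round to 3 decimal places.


H = -0.507*log2(0.507) - 0.493*log2(0.493) = 1.000.

1.000


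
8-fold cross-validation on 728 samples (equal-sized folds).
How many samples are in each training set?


Each validation fold has 728/8 = 91 samples. Training set = 728 - 91 = 637.

637


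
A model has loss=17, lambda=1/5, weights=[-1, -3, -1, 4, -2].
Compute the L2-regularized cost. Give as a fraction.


L2 sq norm = sum(w^2) = 31. J = 17 + 1/5 * 31 = 116/5.

116/5


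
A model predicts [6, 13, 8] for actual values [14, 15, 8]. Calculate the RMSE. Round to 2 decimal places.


MSE = 22.6667. RMSE = sqrt(22.6667) = 4.76.

4.76


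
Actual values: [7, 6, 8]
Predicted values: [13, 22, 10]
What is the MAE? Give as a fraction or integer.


MAE = (1/3) * (|7-13|=6 + |6-22|=16 + |8-10|=2). Sum = 24. MAE = 8.

8


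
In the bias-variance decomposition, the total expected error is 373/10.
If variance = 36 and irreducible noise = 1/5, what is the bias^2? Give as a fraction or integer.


Total error = bias^2 + variance + irreducible noise. So bias^2 = 373/10 - 36 - 1/5 = 11/10.

11/10


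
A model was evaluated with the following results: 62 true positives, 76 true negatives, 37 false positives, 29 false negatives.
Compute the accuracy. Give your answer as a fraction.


Accuracy = (TP + TN) / (TP + TN + FP + FN) = (62 + 76) / 204 = 23/34.

23/34


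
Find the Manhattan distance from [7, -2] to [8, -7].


d = sum of absolute differences: |7-8|=1 + |-2--7|=5 = 6.

6


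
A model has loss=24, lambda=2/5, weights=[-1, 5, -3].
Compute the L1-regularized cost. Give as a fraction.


L1 norm = sum(|w|) = 9. J = 24 + 2/5 * 9 = 138/5.

138/5


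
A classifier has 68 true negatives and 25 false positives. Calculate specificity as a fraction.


Specificity = TN / (TN + FP) = 68 / 93 = 68/93.

68/93


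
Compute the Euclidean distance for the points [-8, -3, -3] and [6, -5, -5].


d = sqrt(sum of squared differences). (-8-6)^2=196, (-3--5)^2=4, (-3--5)^2=4. Sum = 204.

sqrt(204)


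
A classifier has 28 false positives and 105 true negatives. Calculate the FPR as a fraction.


FPR = FP / (FP + TN) = 28 / 133 = 4/19.

4/19


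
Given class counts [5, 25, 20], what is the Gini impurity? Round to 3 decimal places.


Total = 50. Proportions: 5/50, 25/50, 20/50. sum(p_i^2) = 0.4200. Gini = 1 - 0.4200 = 0.5800, which rounds to 0.580.

0.580


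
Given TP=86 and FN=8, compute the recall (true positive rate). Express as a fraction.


Recall = TP / (TP + FN) = 86 / 94 = 43/47.

43/47


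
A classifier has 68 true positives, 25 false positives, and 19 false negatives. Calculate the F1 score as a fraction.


Precision = 68/93 = 68/93. Recall = 68/87 = 68/87. F1 = 2*P*R/(P+R) = 34/45.

34/45


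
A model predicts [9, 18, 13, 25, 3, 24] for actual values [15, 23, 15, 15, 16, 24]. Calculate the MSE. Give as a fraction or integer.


MSE = (1/6) * ((15-9)^2=36 + (23-18)^2=25 + (15-13)^2=4 + (15-25)^2=100 + (16-3)^2=169 + (24-24)^2=0). Sum = 334. MSE = 167/3.

167/3


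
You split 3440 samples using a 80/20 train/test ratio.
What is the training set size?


Test set = 3440 * 20% = 688. Training set = 3440 - 688 = 2752.

2752


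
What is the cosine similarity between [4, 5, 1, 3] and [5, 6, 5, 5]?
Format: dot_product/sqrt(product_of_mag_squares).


dot = 70. |a|^2 = 51, |b|^2 = 111. cos = 70/sqrt(5661).

70/sqrt(5661)


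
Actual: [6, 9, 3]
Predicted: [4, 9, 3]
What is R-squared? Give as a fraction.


Mean(y) = 6. SS_res = 4. SS_tot = 18. R^2 = 1 - 4/(18) = 7/9.

7/9


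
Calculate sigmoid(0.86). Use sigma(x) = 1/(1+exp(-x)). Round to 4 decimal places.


sigma(0.86) = 1/(1+e^(-0.86)) = 1/(1+0.423162) = 1/1.423162 = 0.7027.

0.7027


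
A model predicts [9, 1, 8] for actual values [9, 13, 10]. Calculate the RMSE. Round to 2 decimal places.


MSE = 49.3333. RMSE = sqrt(49.3333) = 7.02.

7.02


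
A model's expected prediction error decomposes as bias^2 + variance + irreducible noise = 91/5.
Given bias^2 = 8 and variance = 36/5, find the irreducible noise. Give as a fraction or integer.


Total error = bias^2 + variance + irreducible noise. So irreducible noise = 91/5 - 8 - 36/5 = 3.

3


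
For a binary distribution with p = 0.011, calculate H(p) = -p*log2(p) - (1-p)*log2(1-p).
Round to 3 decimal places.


H = -0.011*log2(0.011) - 0.989*log2(0.989) = 0.087.

0.087


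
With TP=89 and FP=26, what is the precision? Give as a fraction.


Precision = TP / (TP + FP) = 89 / 115 = 89/115.

89/115


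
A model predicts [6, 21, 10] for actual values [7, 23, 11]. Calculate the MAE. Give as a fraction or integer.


MAE = (1/3) * (|7-6|=1 + |23-21|=2 + |11-10|=1). Sum = 4. MAE = 4/3.

4/3


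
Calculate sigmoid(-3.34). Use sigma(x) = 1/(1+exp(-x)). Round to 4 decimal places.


sigma(-3.34) = 1/(1+e^(3.34)) = 1/(1+28.219127) = 1/29.219127 = 0.0342.

0.0342


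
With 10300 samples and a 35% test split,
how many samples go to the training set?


Test set = 10300 * 35% = 3605. Training set = 10300 - 3605 = 6695.

6695


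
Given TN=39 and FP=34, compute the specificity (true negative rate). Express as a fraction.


Specificity = TN / (TN + FP) = 39 / 73 = 39/73.

39/73


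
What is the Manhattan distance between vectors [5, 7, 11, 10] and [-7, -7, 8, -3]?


d = sum of absolute differences: |5--7|=12 + |7--7|=14 + |11-8|=3 + |10--3|=13 = 42.

42


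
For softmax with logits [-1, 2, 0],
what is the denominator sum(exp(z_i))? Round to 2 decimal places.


Denom = e^-1=0.3679 + e^2=7.3891 + e^0=1.0000. Sum = 8.7570, which rounds to 8.76.

8.76


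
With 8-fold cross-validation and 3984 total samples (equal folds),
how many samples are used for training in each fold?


Each validation fold has 3984/8 = 498 samples. Training set = 3984 - 498 = 3486.

3486


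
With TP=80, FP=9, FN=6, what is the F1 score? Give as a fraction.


Precision = 80/89 = 80/89. Recall = 80/86 = 40/43. F1 = 2*P*R/(P+R) = 32/35.

32/35


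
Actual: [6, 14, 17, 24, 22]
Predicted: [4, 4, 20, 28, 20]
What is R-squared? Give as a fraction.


Mean(y) = 83/5. SS_res = 133. SS_tot = 1016/5. R^2 = 1 - 133/(1016/5) = 351/1016.

351/1016


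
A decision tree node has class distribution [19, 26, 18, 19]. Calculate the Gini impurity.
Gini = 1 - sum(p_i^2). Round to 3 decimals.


Total = 82. Proportions: 19/82, 26/82, 18/82, 19/82. sum(p_i^2) = 0.2561. Gini = 1 - 0.2561 = 0.7439, which rounds to 0.744.

0.744


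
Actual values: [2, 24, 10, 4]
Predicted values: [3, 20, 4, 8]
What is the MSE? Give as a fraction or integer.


MSE = (1/4) * ((2-3)^2=1 + (24-20)^2=16 + (10-4)^2=36 + (4-8)^2=16). Sum = 69. MSE = 69/4.

69/4


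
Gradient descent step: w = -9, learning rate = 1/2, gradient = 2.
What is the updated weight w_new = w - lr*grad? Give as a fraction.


w_new = -9 - 1/2 * 2 = -9 - 1 = -10.

-10


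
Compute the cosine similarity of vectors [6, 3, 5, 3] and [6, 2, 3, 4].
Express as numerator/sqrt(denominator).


dot = 69. |a|^2 = 79, |b|^2 = 65. cos = 69/sqrt(5135).

69/sqrt(5135)


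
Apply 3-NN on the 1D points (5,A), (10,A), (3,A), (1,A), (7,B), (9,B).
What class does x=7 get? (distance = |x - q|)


Distances: |5-7|=2, |10-7|=3, |3-7|=4, |1-7|=6, |7-7|=0, |9-7|=2. 3 nearest: (7,B), (5,A), (9,B). Counts: {'B': 2, 'A': 1}. Majority class: B.

B


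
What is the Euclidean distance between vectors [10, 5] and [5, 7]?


d = sqrt(sum of squared differences). (10-5)^2=25, (5-7)^2=4. Sum = 29.

sqrt(29)


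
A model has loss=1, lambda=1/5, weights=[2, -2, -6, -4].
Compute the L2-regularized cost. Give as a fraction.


L2 sq norm = sum(w^2) = 60. J = 1 + 1/5 * 60 = 13.

13


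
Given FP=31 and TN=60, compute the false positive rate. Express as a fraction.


FPR = FP / (FP + TN) = 31 / 91 = 31/91.

31/91


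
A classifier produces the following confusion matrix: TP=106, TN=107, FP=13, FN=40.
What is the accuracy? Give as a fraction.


Accuracy = (TP + TN) / (TP + TN + FP + FN) = (106 + 107) / 266 = 213/266.

213/266


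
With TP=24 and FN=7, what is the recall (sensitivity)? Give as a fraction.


Recall = TP / (TP + FN) = 24 / 31 = 24/31.

24/31


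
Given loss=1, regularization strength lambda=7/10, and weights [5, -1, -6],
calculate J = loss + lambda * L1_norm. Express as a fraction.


L1 norm = sum(|w|) = 12. J = 1 + 7/10 * 12 = 47/5.

47/5


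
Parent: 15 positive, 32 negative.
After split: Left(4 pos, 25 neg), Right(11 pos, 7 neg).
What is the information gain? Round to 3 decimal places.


H(parent) = 0.9035. H(left) = 0.5788, H(right) = 0.9641. Weighted = (29/47)*0.5788 + (18/47)*0.9641 = 0.7264. IG = 0.9035 - 0.7264 = 0.1771, which rounds to 0.177.

0.177


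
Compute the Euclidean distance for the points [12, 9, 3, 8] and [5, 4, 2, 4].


d = sqrt(sum of squared differences). (12-5)^2=49, (9-4)^2=25, (3-2)^2=1, (8-4)^2=16. Sum = 91.

sqrt(91)


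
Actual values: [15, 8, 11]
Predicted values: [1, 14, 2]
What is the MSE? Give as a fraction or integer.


MSE = (1/3) * ((15-1)^2=196 + (8-14)^2=36 + (11-2)^2=81). Sum = 313. MSE = 313/3.

313/3


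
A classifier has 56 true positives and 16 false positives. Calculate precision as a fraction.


Precision = TP / (TP + FP) = 56 / 72 = 7/9.

7/9


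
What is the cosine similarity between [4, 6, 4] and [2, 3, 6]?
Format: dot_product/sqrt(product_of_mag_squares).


dot = 50. |a|^2 = 68, |b|^2 = 49. cos = 50/sqrt(3332).

50/sqrt(3332)


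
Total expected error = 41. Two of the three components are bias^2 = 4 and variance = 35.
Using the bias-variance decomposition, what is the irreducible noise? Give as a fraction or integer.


Total error = bias^2 + variance + irreducible noise. So irreducible noise = 41 - 4 - 35 = 2.

2


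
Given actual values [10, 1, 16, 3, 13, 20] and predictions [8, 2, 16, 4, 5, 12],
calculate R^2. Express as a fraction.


Mean(y) = 21/2. SS_res = 134. SS_tot = 547/2. R^2 = 1 - 134/(547/2) = 279/547.

279/547


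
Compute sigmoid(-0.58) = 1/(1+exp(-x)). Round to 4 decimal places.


sigma(-0.58) = 1/(1+e^(0.58)) = 1/(1+1.786038) = 1/2.786038 = 0.3589.

0.3589


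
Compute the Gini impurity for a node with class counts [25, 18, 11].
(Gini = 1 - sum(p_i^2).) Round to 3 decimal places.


Total = 54. Proportions: 25/54, 18/54, 11/54. sum(p_i^2) = 0.3669. Gini = 1 - 0.3669 = 0.6331, which rounds to 0.633.

0.633


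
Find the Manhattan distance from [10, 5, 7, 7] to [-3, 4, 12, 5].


d = sum of absolute differences: |10--3|=13 + |5-4|=1 + |7-12|=5 + |7-5|=2 = 21.

21


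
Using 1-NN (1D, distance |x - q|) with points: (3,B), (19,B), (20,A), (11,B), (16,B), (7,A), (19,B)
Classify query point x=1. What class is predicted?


Distances: |3-1|=2, |19-1|=18, |20-1|=19, |11-1|=10, |16-1|=15, |7-1|=6, |19-1|=18. 1 nearest: (3,B). Counts: {'B': 1}. Majority class: B.

B


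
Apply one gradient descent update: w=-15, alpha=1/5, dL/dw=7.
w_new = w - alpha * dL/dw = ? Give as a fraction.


w_new = -15 - 1/5 * 7 = -15 - 7/5 = -82/5.

-82/5


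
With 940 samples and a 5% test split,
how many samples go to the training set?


Test set = 940 * 5% = 47. Training set = 940 - 47 = 893.

893


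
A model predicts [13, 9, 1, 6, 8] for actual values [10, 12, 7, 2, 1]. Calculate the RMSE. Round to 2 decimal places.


MSE = 23.8000. RMSE = sqrt(23.8000) = 4.88.

4.88


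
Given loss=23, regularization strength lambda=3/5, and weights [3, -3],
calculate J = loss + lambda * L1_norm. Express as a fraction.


L1 norm = sum(|w|) = 6. J = 23 + 3/5 * 6 = 133/5.

133/5


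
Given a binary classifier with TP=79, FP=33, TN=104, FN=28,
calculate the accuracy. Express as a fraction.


Accuracy = (TP + TN) / (TP + TN + FP + FN) = (79 + 104) / 244 = 3/4.

3/4


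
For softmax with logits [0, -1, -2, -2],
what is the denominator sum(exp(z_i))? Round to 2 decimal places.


Denom = e^0=1.0000 + e^-1=0.3679 + e^-2=0.1353 + e^-2=0.1353. Sum = 1.6385, which rounds to 1.64.

1.64


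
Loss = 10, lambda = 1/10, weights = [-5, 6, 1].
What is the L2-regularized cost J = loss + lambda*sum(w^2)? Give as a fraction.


L2 sq norm = sum(w^2) = 62. J = 10 + 1/10 * 62 = 81/5.

81/5


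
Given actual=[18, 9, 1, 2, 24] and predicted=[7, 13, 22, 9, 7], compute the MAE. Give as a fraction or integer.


MAE = (1/5) * (|18-7|=11 + |9-13|=4 + |1-22|=21 + |2-9|=7 + |24-7|=17). Sum = 60. MAE = 12.

12


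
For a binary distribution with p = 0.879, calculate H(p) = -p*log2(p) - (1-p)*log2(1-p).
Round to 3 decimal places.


H = -0.879*log2(0.879) - 0.121*log2(0.121) = 0.532.

0.532


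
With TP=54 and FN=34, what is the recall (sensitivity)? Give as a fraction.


Recall = TP / (TP + FN) = 54 / 88 = 27/44.

27/44


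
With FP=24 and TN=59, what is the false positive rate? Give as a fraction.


FPR = FP / (FP + TN) = 24 / 83 = 24/83.

24/83


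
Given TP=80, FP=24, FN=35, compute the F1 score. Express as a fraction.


Precision = 80/104 = 10/13. Recall = 80/115 = 16/23. F1 = 2*P*R/(P+R) = 160/219.

160/219


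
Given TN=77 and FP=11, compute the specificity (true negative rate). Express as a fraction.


Specificity = TN / (TN + FP) = 77 / 88 = 7/8.

7/8


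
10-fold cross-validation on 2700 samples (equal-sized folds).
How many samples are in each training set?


Each validation fold has 2700/10 = 270 samples. Training set = 2700 - 270 = 2430.

2430


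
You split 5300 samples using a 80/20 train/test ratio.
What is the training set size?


Test set = 5300 * 20% = 1060. Training set = 5300 - 1060 = 4240.

4240


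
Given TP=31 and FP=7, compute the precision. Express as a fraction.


Precision = TP / (TP + FP) = 31 / 38 = 31/38.

31/38


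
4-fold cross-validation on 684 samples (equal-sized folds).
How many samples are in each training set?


Each validation fold has 684/4 = 171 samples. Training set = 684 - 171 = 513.

513


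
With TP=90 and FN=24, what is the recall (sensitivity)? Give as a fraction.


Recall = TP / (TP + FN) = 90 / 114 = 15/19.

15/19


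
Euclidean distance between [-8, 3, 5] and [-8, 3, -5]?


d = sqrt(sum of squared differences). (-8--8)^2=0, (3-3)^2=0, (5--5)^2=100. Sum = 100.

10


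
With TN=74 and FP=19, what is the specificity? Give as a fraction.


Specificity = TN / (TN + FP) = 74 / 93 = 74/93.

74/93


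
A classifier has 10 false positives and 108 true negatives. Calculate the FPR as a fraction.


FPR = FP / (FP + TN) = 10 / 118 = 5/59.

5/59


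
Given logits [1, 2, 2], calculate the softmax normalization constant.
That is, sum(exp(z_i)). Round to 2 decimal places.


Denom = e^1=2.7183 + e^2=7.3891 + e^2=7.3891. Sum = 17.4965, which rounds to 17.50.

17.50


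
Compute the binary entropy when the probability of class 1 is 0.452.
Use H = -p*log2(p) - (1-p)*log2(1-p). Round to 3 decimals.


H = -0.452*log2(0.452) - 0.548*log2(0.548) = 0.993.

0.993


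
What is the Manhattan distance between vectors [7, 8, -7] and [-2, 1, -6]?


d = sum of absolute differences: |7--2|=9 + |8-1|=7 + |-7--6|=1 = 17.

17


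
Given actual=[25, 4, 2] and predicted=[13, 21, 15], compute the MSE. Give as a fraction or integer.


MSE = (1/3) * ((25-13)^2=144 + (4-21)^2=289 + (2-15)^2=169). Sum = 602. MSE = 602/3.

602/3


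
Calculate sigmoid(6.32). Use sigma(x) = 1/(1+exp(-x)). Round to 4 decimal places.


sigma(6.32) = 1/(1+e^(-6.32)) = 1/(1+0.001800) = 1/1.001800 = 0.9982.

0.9982


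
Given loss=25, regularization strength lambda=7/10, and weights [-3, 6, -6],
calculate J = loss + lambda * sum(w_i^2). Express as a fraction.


L2 sq norm = sum(w^2) = 81. J = 25 + 7/10 * 81 = 817/10.

817/10


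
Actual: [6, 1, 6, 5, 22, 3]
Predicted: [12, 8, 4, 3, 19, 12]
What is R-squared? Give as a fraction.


Mean(y) = 43/6. SS_res = 183. SS_tot = 1697/6. R^2 = 1 - 183/(1697/6) = 599/1697.

599/1697


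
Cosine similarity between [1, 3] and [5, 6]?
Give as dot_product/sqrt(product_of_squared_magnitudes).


dot = 23. |a|^2 = 10, |b|^2 = 61. cos = 23/sqrt(610).

23/sqrt(610)


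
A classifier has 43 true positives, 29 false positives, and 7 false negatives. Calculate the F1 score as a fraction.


Precision = 43/72 = 43/72. Recall = 43/50 = 43/50. F1 = 2*P*R/(P+R) = 43/61.

43/61


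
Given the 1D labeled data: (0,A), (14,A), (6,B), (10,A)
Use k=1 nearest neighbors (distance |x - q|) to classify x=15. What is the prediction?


Distances: |0-15|=15, |14-15|=1, |6-15|=9, |10-15|=5. 1 nearest: (14,A). Counts: {'A': 1}. Majority class: A.

A


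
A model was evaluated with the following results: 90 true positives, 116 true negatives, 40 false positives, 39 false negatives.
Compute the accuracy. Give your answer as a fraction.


Accuracy = (TP + TN) / (TP + TN + FP + FN) = (90 + 116) / 285 = 206/285.

206/285


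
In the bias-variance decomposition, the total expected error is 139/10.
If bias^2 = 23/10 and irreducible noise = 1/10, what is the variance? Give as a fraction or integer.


Total error = bias^2 + variance + irreducible noise. So variance = 139/10 - 23/10 - 1/10 = 23/2.

23/2


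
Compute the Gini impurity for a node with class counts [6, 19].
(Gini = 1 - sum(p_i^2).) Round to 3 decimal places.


Total = 25. Proportions: 6/25, 19/25. sum(p_i^2) = 0.6352. Gini = 1 - 0.6352 = 0.3648, which rounds to 0.365.

0.365


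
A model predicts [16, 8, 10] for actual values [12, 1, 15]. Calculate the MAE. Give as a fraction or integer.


MAE = (1/3) * (|12-16|=4 + |1-8|=7 + |15-10|=5). Sum = 16. MAE = 16/3.

16/3


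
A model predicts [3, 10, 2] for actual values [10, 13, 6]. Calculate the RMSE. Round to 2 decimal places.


MSE = 24.6667. RMSE = sqrt(24.6667) = 4.97.

4.97


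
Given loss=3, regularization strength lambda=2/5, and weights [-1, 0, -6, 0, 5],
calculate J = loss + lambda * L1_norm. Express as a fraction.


L1 norm = sum(|w|) = 12. J = 3 + 2/5 * 12 = 39/5.

39/5


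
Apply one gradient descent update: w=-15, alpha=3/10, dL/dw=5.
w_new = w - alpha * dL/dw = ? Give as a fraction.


w_new = -15 - 3/10 * 5 = -15 - 3/2 = -33/2.

-33/2


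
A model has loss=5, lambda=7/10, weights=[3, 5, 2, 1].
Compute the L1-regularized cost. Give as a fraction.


L1 norm = sum(|w|) = 11. J = 5 + 7/10 * 11 = 127/10.

127/10


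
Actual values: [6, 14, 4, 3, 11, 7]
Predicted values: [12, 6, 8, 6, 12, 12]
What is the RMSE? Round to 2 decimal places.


MSE = 25.1667. RMSE = sqrt(25.1667) = 5.02.

5.02


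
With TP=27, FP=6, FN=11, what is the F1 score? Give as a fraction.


Precision = 27/33 = 9/11. Recall = 27/38 = 27/38. F1 = 2*P*R/(P+R) = 54/71.

54/71


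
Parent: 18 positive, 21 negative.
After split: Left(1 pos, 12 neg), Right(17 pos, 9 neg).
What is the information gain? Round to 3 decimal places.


H(parent) = 0.9957. H(left) = 0.3912, H(right) = 0.9306. Weighted = (13/39)*0.3912 + (26/39)*0.9306 = 0.7508. IG = 0.9957 - 0.7508 = 0.2449, which rounds to 0.245.

0.245


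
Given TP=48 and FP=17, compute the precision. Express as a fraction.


Precision = TP / (TP + FP) = 48 / 65 = 48/65.

48/65


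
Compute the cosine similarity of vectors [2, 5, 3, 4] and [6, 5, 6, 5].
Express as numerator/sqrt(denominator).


dot = 75. |a|^2 = 54, |b|^2 = 122. cos = 75/sqrt(6588).

75/sqrt(6588)


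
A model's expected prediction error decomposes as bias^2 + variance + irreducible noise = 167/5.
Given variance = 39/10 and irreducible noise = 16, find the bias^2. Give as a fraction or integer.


Total error = bias^2 + variance + irreducible noise. So bias^2 = 167/5 - 39/10 - 16 = 27/2.

27/2


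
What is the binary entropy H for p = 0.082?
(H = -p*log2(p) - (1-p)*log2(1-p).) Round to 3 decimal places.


H = -0.082*log2(0.082) - 0.918*log2(0.918) = 0.409.

0.409
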